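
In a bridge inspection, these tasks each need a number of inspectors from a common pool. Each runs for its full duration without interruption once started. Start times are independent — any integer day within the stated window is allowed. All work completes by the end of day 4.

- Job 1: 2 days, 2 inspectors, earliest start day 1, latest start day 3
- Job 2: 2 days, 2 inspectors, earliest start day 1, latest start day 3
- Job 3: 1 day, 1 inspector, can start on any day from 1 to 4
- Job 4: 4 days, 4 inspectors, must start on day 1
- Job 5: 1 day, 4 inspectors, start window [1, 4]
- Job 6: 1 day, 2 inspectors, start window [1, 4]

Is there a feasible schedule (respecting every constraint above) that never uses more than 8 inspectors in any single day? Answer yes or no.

yes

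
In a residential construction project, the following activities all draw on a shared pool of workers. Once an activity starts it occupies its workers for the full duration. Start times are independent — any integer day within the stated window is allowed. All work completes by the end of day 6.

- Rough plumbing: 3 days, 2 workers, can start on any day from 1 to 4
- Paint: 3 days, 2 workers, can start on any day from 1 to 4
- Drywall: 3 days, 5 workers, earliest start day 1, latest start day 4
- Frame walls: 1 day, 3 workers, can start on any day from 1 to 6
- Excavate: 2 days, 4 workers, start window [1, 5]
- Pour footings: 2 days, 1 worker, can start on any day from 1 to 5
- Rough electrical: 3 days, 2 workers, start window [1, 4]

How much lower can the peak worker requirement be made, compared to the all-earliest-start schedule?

11

Early-start peak: d1:19  d2:16  d3:11  d4:0  d5:0  d6:0 ⇒ 19.
Leveled (Rough plumbing@1, Paint@1, Drywall@4, Frame walls@1, Excavate@2, Pour footings@4, Rough electrical@4): d1:7  d2:8  d3:8  d4:8  d5:8  d6:7 ⇒ 8.
Reduction 19 − 8 = 11.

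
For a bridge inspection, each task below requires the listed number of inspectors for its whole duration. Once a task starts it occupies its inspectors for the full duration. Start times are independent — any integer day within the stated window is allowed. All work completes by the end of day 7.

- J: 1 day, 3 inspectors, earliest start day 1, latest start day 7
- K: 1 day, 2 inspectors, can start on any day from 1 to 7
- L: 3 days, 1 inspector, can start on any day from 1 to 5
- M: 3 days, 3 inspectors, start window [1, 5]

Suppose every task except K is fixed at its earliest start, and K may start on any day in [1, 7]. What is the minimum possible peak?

K@1: d1:9  d2:4  d3:4  d4:0  d5:0  d6:0  d7:0 → peak 9
K@2: d1:7  d2:6  d3:4  d4:0  d5:0  d6:0  d7:0 → peak 7
K@3: d1:7  d2:4  d3:6  d4:0  d5:0  d6:0  d7:0 → peak 7
K@4: d1:7  d2:4  d3:4  d4:2  d5:0  d6:0  d7:0 → peak 7
K@5: d1:7  d2:4  d3:4  d4:0  d5:2  d6:0  d7:0 → peak 7
K@6: d1:7  d2:4  d3:4  d4:0  d5:0  d6:2  d7:0 → peak 7
K@7: d1:7  d2:4  d3:4  d4:0  d5:0  d6:0  d7:2 → peak 7
Best is K@2, peak 7.

7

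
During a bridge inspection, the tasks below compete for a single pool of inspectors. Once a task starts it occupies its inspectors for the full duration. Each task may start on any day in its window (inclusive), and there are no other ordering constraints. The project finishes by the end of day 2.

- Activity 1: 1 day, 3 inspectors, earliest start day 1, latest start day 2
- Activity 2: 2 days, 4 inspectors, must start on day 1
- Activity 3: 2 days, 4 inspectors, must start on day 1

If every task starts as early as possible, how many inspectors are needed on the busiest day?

11

Early-start schedule: Activity 1@1, Activity 2@1, Activity 3@1.
Load per day: day 1: 11, day 2: 8.
Peak is 11.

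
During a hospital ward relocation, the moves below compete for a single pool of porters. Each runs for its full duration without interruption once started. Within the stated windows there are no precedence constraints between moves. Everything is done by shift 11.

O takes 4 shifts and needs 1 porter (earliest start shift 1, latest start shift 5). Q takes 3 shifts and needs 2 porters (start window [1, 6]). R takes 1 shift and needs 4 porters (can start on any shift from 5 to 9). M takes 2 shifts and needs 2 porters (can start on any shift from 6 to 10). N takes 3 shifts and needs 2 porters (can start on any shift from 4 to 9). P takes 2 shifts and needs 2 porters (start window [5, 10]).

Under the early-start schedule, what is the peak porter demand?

Early-start schedule: O@1, Q@1, R@5, M@6, N@4, P@5.
Load per shift: shift 1: 3, shift 2: 3, shift 3: 3, shift 4: 3, shift 5: 8, shift 6: 6, shift 7: 2, shift 8: 0, shift 9: 0, shift 10: 0, shift 11: 0.
Peak is 8.

8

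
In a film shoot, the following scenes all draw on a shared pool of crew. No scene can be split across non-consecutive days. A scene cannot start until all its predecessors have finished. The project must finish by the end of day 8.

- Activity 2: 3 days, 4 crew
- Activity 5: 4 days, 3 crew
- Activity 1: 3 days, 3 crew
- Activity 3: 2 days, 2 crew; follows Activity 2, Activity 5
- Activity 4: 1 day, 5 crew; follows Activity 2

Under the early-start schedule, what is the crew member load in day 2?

10

At early start, day 2 has: Activity 2, Activity 5, Activity 1.
Demand: 4 + 3 + 3 = 10.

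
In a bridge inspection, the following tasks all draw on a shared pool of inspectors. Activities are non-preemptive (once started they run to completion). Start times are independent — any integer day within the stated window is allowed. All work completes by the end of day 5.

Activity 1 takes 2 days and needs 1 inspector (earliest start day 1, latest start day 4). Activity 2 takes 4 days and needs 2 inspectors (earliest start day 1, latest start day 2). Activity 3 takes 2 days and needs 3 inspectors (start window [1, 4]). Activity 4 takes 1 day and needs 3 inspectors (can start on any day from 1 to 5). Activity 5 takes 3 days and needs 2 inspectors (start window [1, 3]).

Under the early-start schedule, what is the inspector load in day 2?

At early start, day 2 has: Activity 1, Activity 2, Activity 3, Activity 5.
Demand: 1 + 2 + 3 + 2 = 8.

8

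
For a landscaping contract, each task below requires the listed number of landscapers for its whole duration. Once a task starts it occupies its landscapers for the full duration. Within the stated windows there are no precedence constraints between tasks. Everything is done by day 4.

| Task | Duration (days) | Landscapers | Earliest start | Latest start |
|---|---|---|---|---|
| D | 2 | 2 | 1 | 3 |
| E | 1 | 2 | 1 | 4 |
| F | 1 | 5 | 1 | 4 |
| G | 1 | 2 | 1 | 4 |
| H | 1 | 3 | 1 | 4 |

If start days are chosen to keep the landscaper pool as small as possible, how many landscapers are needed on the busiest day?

5

Early-start (D@1, E@1, F@1, G@1, H@1) gives peak 14: d1:14  d2:2  d3:0  d4:0.
Shift F→3, G→2, H→4.
Schedule D@1, E@1, F@3, G@2, H@4: d1:4  d2:4  d3:5  d4:3 — peak 5.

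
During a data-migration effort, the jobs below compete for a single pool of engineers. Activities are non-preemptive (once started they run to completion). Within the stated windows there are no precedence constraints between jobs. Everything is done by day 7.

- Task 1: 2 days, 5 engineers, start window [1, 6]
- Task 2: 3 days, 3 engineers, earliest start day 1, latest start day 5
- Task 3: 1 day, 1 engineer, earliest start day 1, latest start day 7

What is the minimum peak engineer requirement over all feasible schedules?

5

Early-start (Task 1@1, Task 2@1, Task 3@1) gives peak 9: d1:9  d2:8  d3:3  d4:0  d5:0  d6:0  d7:0.
Shift Task 2→3, Task 3→3.
Schedule Task 1@1, Task 2@3, Task 3@3: d1:5  d2:5  d3:4  d4:3  d5:3  d6:0  d7:0 — peak 5.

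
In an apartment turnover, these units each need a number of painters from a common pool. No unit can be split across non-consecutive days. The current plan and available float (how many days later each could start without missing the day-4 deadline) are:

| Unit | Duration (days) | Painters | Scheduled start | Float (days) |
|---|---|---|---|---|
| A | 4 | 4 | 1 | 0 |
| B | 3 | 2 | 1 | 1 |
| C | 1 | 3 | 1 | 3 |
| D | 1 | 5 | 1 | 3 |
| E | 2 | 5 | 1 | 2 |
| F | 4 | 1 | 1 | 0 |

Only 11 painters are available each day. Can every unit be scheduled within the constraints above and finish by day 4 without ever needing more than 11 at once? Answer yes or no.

The minimum achievable peak is 12; 11 < 12, so no feasible schedule stays within the cap.

no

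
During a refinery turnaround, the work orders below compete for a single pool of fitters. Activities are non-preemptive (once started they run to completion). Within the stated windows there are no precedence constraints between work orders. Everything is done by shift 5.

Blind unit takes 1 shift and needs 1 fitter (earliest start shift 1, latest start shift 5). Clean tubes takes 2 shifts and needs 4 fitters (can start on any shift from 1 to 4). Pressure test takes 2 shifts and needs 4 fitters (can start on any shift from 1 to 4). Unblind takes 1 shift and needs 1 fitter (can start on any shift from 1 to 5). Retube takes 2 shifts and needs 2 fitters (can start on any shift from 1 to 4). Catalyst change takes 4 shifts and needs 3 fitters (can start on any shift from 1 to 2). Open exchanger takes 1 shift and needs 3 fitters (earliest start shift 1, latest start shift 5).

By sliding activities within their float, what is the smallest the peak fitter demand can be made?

Early-start (Blind unit@1, Clean tubes@1, Pressure test@1, Unblind@1, Retube@1, Catalyst change@1, Open exchanger@1) gives peak 18: s1:18  s2:13  s3:3  s4:3  s5:0.
Shift Pressure test→3, Catalyst change→2, Open exchanger→5.
Schedule Blind unit@1, Clean tubes@1, Pressure test@3, Unblind@1, Retube@1, Catalyst change@2, Open exchanger@5: s1:8  s2:9  s3:7  s4:7  s5:6 — peak 9.

9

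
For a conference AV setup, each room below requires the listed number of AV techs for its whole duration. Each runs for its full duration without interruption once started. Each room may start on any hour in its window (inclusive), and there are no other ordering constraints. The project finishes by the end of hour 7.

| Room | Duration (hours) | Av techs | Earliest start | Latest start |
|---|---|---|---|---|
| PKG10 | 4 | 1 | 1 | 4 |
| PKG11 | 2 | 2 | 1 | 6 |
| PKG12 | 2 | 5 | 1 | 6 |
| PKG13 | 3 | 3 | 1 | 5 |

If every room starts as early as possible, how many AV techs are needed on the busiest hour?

Early-start schedule: PKG10@1, PKG11@1, PKG12@1, PKG13@1.
Load per hour: hour 1: 11, hour 2: 11, hour 3: 4, hour 4: 1, hour 5: 0, hour 6: 0, hour 7: 0.
Peak is 11.

11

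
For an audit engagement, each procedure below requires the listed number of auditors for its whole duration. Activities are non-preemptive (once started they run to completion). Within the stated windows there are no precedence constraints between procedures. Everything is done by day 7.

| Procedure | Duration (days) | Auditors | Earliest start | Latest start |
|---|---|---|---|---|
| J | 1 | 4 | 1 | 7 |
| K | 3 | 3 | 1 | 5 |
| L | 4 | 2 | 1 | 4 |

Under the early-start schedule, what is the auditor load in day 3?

At early start, day 3 has: K, L.
Demand: 3 + 2 = 5.

5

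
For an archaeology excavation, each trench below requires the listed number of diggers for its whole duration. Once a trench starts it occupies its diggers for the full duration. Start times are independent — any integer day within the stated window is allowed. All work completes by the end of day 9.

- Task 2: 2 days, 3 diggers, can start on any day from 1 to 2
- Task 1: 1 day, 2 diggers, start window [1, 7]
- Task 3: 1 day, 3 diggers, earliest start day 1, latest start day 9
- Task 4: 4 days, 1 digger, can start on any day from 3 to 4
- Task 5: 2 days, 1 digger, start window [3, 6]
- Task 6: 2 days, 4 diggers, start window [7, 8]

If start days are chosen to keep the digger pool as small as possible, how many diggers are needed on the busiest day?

4

Early-start (Task 2@1, Task 1@1, Task 3@1, Task 4@3, Task 5@3, Task 6@7) gives peak 8: d1:8  d2:3  d3:2  d4:2  d5:1  d6:1  d7:4  d8:4  d9:0.
Shift Task 1→3, Task 3→4, Task 5→5.
Schedule Task 2@1, Task 1@3, Task 3@4, Task 4@3, Task 5@5, Task 6@7: d1:3  d2:3  d3:3  d4:4  d5:2  d6:2  d7:4  d8:4  d9:0 — peak 4.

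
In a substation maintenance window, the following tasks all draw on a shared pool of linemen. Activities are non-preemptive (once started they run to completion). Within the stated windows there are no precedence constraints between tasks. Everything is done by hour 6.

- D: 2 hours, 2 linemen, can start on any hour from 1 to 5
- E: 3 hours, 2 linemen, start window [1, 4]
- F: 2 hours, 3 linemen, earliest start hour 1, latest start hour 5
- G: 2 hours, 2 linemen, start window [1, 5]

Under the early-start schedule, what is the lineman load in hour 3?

2

At early start, hour 3 has: E.
Demand: 2 = 2.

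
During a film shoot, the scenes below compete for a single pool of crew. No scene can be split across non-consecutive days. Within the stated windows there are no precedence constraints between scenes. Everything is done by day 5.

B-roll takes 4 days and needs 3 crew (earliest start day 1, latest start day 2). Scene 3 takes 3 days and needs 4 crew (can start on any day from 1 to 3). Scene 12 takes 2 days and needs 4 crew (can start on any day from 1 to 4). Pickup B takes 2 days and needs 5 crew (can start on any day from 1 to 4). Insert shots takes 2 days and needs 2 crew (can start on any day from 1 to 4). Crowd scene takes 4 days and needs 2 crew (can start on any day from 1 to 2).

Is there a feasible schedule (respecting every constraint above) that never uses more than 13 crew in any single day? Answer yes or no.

yes

Schedule B-roll@1, Scene 3@1, Scene 12@1, Pickup B@4, Insert shots@3, Crowd scene@1: d1:13  d2:13  d3:11  d4:12  d5:5 — peak 13 ≤ 13.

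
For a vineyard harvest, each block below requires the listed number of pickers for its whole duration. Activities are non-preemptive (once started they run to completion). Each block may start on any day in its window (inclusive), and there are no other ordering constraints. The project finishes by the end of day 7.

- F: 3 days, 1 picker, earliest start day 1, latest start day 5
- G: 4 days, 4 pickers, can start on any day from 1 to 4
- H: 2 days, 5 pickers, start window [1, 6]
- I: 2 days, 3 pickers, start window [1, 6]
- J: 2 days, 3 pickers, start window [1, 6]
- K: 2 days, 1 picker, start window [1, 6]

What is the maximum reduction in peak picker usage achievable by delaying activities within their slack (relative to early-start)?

10

Early-start peak: d1:17  d2:17  d3:5  d4:4  d5:0  d6:0  d7:0 ⇒ 17.
Leveled (F@1, G@3, H@1, I@4, J@6, K@1): d1:7  d2:7  d3:5  d4:7  d5:7  d6:7  d7:3 ⇒ 7.
Reduction 17 − 7 = 10.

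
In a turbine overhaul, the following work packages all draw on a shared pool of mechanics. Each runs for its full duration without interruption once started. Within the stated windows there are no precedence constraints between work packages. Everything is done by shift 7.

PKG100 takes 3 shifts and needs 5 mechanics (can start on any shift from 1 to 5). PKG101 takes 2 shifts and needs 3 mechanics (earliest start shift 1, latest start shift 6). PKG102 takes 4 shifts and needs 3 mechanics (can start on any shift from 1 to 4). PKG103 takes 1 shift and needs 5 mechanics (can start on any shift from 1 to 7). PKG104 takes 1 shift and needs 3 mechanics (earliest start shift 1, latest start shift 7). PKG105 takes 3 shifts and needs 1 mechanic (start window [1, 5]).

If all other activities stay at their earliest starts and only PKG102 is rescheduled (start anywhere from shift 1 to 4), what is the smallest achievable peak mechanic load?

17

PKG102@1: s1:20  s2:12  s3:9  s4:3  s5:0  s6:0  s7:0 → peak 20
PKG102@2: s1:17  s2:12  s3:9  s4:3  s5:3  s6:0  s7:0 → peak 17
PKG102@3: s1:17  s2:9  s3:9  s4:3  s5:3  s6:3  s7:0 → peak 17
PKG102@4: s1:17  s2:9  s3:6  s4:3  s5:3  s6:3  s7:3 → peak 17
Best is PKG102@2, peak 17.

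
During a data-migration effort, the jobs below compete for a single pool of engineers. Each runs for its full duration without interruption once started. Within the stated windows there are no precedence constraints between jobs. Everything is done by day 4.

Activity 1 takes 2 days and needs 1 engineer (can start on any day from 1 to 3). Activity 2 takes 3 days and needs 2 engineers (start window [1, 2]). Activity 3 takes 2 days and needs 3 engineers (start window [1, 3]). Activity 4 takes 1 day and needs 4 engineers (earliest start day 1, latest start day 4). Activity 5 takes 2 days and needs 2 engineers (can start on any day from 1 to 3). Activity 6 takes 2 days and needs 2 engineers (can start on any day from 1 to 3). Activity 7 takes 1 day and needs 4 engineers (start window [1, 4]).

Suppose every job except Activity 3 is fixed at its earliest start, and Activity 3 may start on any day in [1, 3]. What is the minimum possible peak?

Activity 3@1: d1:18  d2:10  d3:2  d4:0 → peak 18
Activity 3@2: d1:15  d2:10  d3:5  d4:0 → peak 15
Activity 3@3: d1:15  d2:7  d3:5  d4:3 → peak 15
Best is Activity 3@2, peak 15.

15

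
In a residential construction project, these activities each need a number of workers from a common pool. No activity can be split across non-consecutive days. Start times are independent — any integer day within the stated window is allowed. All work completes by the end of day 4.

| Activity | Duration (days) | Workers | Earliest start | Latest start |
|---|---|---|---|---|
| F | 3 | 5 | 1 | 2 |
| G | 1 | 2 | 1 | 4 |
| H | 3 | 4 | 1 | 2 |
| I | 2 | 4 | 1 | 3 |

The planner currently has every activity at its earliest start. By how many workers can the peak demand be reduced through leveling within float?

2

Early-start peak: d1:15  d2:13  d3:9  d4:0 ⇒ 15.
Leveled (F@1, G@1, H@1, I@2): d1:11  d2:13  d3:13  d4:0 ⇒ 13.
Reduction 15 − 13 = 2.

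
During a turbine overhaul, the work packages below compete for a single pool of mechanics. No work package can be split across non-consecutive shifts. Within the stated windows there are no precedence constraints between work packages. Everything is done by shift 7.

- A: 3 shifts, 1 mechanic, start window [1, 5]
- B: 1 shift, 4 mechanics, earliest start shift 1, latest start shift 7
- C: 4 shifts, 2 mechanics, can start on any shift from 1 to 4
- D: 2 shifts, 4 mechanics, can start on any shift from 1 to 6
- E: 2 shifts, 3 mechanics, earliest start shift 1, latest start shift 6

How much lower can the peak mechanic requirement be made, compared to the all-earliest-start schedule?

Early-start peak: s1:14  s2:10  s3:3  s4:2  s5:0  s6:0  s7:0 ⇒ 14.
Leveled (A@1, B@1, C@2, D@6, E@4): s1:5  s2:3  s3:3  s4:5  s5:5  s6:4  s7:4 ⇒ 5.
Reduction 14 − 5 = 9.

9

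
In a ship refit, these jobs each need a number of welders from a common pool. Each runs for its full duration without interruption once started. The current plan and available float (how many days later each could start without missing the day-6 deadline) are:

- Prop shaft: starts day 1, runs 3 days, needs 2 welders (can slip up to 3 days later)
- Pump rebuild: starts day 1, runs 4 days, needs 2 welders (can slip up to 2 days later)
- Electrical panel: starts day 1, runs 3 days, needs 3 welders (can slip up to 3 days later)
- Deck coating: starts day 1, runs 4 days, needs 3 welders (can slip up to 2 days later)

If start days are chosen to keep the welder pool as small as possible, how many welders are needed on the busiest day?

8

Early-start (Prop shaft@1, Pump rebuild@1, Electrical panel@1, Deck coating@1) gives peak 10: d1:10  d2:10  d3:10  d4:5  d5:0  d6:0.
Shift Electrical panel→4.
Schedule Prop shaft@1, Pump rebuild@1, Electrical panel@4, Deck coating@1: d1:7  d2:7  d3:7  d4:8  d5:3  d6:3 — peak 8.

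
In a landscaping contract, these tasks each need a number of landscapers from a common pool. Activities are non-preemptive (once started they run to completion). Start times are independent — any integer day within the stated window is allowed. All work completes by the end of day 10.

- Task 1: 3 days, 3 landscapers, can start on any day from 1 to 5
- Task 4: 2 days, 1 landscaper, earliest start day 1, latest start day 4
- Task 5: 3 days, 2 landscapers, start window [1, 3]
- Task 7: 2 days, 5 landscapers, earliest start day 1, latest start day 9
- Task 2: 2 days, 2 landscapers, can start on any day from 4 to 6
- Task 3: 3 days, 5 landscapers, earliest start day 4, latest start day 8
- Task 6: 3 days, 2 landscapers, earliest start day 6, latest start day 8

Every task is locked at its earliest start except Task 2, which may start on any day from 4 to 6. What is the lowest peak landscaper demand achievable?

11

Task 2@4: d1:11  d2:11  d3:5  d4:7  d5:7  d6:7  d7:2  d8:2  d9:0  d10:0 → peak 11
Task 2@5: d1:11  d2:11  d3:5  d4:5  d5:7  d6:9  d7:2  d8:2  d9:0  d10:0 → peak 11
Task 2@6: d1:11  d2:11  d3:5  d4:5  d5:5  d6:9  d7:4  d8:2  d9:0  d10:0 → peak 11
Best is Task 2@4, peak 11.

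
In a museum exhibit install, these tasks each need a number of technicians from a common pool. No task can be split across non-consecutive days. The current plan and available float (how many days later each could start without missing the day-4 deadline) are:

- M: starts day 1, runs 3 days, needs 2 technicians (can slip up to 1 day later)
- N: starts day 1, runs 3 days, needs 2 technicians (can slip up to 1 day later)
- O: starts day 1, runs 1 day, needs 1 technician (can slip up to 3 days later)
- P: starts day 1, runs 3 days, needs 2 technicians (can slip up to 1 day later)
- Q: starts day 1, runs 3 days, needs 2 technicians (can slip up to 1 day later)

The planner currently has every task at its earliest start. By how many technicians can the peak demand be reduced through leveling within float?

1

Early-start peak: d1:9  d2:8  d3:8  d4:0 ⇒ 9.
Leveled (M@1, N@1, O@1, P@1, Q@2): d1:7  d2:8  d3:8  d4:2 ⇒ 8.
Reduction 9 − 8 = 1.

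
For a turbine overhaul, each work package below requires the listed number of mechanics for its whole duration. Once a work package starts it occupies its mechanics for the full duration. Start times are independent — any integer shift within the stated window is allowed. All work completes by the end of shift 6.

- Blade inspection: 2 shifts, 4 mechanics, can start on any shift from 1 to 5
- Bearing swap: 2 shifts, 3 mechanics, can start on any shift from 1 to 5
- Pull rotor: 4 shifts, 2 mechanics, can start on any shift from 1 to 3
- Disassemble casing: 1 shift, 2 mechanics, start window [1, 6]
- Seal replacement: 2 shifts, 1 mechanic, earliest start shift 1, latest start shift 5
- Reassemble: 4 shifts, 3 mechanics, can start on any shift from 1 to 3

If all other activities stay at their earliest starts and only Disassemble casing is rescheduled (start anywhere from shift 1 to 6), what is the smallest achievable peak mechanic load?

13

Disassemble casing@1: s1:15  s2:13  s3:5  s4:5  s5:0  s6:0 → peak 15
Disassemble casing@2: s1:13  s2:15  s3:5  s4:5  s5:0  s6:0 → peak 15
Disassemble casing@3: s1:13  s2:13  s3:7  s4:5  s5:0  s6:0 → peak 13
Disassemble casing@4: s1:13  s2:13  s3:5  s4:7  s5:0  s6:0 → peak 13
Disassemble casing@5: s1:13  s2:13  s3:5  s4:5  s5:2  s6:0 → peak 13
Disassemble casing@6: s1:13  s2:13  s3:5  s4:5  s5:0  s6:2 → peak 13
Best is Disassemble casing@3, peak 13.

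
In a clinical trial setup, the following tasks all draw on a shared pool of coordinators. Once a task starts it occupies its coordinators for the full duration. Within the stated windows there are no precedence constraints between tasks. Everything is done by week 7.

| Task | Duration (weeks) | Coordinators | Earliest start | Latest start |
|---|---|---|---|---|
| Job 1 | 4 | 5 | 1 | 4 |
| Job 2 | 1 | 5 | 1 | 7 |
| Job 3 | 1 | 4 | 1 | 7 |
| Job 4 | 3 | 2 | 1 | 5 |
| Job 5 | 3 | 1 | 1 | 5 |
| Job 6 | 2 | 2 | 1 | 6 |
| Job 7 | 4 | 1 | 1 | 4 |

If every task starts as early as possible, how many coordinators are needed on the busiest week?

Early-start schedule: Job 1@1, Job 2@1, Job 3@1, Job 4@1, Job 5@1, Job 6@1, Job 7@1.
Load per week: week 1: 20, week 2: 11, week 3: 9, week 4: 6, week 5: 0, week 6: 0, week 7: 0.
Peak is 20.

20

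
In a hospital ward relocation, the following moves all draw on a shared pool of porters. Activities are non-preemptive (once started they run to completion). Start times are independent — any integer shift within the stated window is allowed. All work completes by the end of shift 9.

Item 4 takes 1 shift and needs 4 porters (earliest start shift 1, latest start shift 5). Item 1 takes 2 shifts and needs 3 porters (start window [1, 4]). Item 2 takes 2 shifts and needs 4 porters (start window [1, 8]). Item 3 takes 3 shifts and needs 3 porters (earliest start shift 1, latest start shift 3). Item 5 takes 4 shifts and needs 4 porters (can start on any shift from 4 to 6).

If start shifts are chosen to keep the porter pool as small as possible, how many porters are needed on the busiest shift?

Early-start (Item 4@1, Item 1@1, Item 2@1, Item 3@1, Item 5@4) gives peak 14: s1:14  s2:10  s3:3  s4:4  s5:4  s6:4  s7:4  s8:0  s9:0.
Shift Item 2→2, Item 3→3.
Schedule Item 4@1, Item 1@1, Item 2@2, Item 3@3, Item 5@4: s1:7  s2:7  s3:7  s4:7  s5:7  s6:4  s7:4  s8:0  s9:0 — peak 7.

7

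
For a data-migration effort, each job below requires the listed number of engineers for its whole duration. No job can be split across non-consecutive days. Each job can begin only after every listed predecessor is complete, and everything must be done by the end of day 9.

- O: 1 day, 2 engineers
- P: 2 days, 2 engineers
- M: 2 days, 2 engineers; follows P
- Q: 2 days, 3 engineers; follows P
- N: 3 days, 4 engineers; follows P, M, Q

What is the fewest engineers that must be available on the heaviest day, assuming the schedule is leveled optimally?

4

Early-start (O@1, P@1, M@3, Q@3, N@5) gives peak 5: d1:4  d2:2  d3:5  d4:5  d5:4  d6:4  d7:4  d8:0  d9:0.
Shift Q→5, N→7.
Schedule O@1, P@1, M@3, Q@5, N@7: d1:4  d2:2  d3:2  d4:2  d5:3  d6:3  d7:4  d8:4  d9:4 — peak 4.
Total engineer-days = 28 over 9 days ⇒ peak ≥ ⌈28/9⌉ = 4, so 4 is optimal.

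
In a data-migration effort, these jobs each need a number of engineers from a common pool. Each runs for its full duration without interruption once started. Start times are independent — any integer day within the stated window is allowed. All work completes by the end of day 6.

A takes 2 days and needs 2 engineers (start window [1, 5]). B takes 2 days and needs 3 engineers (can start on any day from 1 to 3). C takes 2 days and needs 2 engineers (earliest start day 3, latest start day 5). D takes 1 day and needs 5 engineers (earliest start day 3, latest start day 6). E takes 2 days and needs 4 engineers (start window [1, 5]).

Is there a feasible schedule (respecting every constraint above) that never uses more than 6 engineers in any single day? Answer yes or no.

yes

Schedule A@1, B@1, C@3, D@5, E@3: d1:5  d2:5  d3:6  d4:6  d5:5  d6:0 — peak 6 ≤ 6.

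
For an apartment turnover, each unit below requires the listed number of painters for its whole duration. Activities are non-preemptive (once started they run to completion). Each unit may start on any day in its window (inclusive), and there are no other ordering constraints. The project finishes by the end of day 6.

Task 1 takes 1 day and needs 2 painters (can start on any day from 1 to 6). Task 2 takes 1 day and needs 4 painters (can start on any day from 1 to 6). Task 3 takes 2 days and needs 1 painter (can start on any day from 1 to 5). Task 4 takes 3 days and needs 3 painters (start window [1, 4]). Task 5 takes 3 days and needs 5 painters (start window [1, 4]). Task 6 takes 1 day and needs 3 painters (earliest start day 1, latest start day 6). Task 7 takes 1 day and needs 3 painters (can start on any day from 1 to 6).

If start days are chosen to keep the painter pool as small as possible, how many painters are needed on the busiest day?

Early-start (Task 1@1, Task 2@1, Task 3@1, Task 4@1, Task 5@1, Task 6@1, Task 7@1) gives peak 21: d1:21  d2:9  d3:8  d4:0  d5:0  d6:0.
Shift Task 2→4, Task 3→2, Task 4→4, Task 6→5, Task 7→6.
Schedule Task 1@1, Task 2@4, Task 3@2, Task 4@4, Task 5@1, Task 6@5, Task 7@6: d1:7  d2:6  d3:6  d4:7  d5:6  d6:6 — peak 7.
Total painter-days = 38 over 6 days ⇒ peak ≥ ⌈38/6⌉ = 7, so 7 is optimal.

7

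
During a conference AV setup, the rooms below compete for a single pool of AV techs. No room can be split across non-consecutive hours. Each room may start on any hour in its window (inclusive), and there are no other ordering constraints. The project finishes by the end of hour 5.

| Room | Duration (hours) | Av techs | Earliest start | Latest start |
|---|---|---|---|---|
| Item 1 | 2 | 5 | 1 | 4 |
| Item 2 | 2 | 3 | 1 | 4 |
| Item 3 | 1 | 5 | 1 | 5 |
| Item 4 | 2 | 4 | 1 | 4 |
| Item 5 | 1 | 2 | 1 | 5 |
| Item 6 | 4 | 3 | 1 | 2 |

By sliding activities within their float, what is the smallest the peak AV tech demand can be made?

10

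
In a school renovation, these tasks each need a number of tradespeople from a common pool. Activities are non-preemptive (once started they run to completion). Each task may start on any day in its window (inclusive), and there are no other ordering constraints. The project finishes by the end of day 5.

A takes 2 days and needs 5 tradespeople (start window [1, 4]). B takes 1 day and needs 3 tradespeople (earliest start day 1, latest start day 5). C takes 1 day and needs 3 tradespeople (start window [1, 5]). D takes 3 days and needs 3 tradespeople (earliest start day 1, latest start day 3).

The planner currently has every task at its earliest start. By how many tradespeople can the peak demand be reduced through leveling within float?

Early-start peak: d1:14  d2:8  d3:3  d4:0  d5:0 ⇒ 14.
Leveled (A@1, B@3, C@4, D@3): d1:5  d2:5  d3:6  d4:6  d5:3 ⇒ 6.
Reduction 14 − 6 = 8.

8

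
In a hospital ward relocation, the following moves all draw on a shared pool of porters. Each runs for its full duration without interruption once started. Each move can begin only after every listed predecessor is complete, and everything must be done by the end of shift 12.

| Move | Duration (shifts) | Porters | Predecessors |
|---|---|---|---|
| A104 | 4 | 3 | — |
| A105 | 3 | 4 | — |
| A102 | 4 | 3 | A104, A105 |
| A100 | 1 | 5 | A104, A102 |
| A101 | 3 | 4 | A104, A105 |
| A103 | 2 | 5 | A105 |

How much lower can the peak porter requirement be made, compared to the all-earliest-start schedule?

5

Early-start peak: s1:7  s2:7  s3:7  s4:8  s5:12  s6:7  s7:7  s8:3  s9:5  s10:0  s11:0  s12:0 ⇒ 12.
Leveled (A104@1, A105@1, A102@5, A100@9, A101@5, A103@10): s1:7  s2:7  s3:7  s4:3  s5:7  s6:7  s7:7  s8:3  s9:5  s10:5  s11:5  s12:0 ⇒ 7.
Reduction 12 − 7 = 5.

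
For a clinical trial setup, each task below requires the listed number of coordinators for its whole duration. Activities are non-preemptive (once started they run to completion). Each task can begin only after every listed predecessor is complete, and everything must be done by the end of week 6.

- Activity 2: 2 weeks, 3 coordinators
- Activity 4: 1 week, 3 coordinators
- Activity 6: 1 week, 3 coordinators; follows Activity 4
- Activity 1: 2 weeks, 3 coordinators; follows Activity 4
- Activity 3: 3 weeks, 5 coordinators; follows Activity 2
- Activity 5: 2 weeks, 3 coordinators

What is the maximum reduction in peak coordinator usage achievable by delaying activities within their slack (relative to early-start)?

4

Early-start peak: w1:9  w2:12  w3:8  w4:5  w5:5  w6:0 ⇒ 12.
Leveled (Activity 2@1, Activity 4@1, Activity 6@2, Activity 1@3, Activity 3@3, Activity 5@5): w1:6  w2:6  w3:8  w4:8  w5:8  w6:3 ⇒ 8.
Reduction 12 − 8 = 4.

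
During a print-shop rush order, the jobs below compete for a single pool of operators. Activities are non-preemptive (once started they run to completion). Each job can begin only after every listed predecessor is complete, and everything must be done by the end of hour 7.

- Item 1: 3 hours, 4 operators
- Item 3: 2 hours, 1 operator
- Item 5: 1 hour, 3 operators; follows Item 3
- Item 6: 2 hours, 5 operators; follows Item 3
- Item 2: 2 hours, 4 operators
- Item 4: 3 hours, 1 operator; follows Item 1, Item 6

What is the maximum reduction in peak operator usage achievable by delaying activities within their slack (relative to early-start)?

3

Early-start peak: h1:9  h2:9  h3:12  h4:5  h5:1  h6:1  h7:1 ⇒ 12.
Leveled (Item 1@1, Item 3@1, Item 5@4, Item 6@3, Item 2@1, Item 4@5): h1:9  h2:9  h3:9  h4:8  h5:1  h6:1  h7:1 ⇒ 9.
Reduction 12 − 9 = 3.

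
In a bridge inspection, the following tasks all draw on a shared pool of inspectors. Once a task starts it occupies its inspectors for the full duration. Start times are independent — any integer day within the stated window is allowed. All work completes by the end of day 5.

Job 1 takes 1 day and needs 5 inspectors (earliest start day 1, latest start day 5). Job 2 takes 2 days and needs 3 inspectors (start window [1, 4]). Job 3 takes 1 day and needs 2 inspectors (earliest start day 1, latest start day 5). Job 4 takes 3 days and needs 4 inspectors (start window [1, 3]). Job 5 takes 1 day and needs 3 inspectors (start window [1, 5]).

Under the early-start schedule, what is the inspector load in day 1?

17

At early start, day 1 has: Job 1, Job 2, Job 3, Job 4, Job 5.
Demand: 5 + 3 + 2 + 4 + 3 = 17.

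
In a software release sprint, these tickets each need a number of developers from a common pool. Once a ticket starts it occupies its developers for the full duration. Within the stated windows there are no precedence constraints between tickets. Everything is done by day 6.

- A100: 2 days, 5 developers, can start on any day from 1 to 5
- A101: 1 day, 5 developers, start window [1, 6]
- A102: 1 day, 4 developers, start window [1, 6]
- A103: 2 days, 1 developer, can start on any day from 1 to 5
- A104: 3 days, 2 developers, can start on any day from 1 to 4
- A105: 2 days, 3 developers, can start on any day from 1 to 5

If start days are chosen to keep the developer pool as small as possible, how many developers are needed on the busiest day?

6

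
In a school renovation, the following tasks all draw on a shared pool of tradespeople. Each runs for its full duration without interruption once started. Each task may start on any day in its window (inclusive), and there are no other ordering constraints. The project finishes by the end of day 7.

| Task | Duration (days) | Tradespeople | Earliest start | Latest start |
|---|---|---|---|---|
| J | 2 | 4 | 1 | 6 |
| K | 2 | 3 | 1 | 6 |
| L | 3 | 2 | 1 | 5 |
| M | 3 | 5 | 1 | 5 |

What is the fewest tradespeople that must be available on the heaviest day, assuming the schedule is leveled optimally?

6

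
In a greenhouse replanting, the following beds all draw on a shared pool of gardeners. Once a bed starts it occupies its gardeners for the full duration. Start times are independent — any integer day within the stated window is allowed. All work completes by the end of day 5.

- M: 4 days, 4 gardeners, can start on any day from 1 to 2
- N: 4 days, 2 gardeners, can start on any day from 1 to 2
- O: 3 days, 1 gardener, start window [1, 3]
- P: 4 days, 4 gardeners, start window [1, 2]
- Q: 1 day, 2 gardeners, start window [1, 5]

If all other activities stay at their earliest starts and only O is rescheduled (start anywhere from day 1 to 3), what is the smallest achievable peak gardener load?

O@1: d1:13  d2:11  d3:11  d4:10  d5:0 → peak 13
O@2: d1:12  d2:11  d3:11  d4:11  d5:0 → peak 12
O@3: d1:12  d2:10  d3:11  d4:11  d5:1 → peak 12
Best is O@2, peak 12.

12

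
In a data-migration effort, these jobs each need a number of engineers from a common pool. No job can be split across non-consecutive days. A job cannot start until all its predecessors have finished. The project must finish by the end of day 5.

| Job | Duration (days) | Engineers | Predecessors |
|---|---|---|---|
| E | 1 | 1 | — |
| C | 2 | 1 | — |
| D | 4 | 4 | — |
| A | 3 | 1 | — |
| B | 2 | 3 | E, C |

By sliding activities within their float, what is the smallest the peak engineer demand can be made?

Early-start (E@1, C@1, D@1, A@1, B@3) gives peak 8: d1:7  d2:6  d3:8  d4:7  d5:0.
Shift B→4.
Schedule E@1, C@1, D@1, A@1, B@4: d1:7  d2:6  d3:5  d4:7  d5:3 — peak 7.

7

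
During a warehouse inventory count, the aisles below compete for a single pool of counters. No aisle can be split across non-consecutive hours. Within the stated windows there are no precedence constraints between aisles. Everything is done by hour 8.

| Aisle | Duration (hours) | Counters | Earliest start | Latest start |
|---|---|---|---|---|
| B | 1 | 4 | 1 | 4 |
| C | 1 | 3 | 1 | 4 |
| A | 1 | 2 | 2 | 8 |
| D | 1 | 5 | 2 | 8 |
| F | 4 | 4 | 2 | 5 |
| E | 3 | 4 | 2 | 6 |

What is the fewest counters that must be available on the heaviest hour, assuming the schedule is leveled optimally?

Early-start (B@1, C@1, A@2, D@2, F@2, E@2) gives peak 15: h1:7  h2:15  h3:8  h4:8  h5:4  h6:0  h7:0  h8:0.
Shift F→3, E→3.
Schedule B@1, C@1, A@2, D@2, F@3, E@3: h1:7  h2:7  h3:8  h4:8  h5:8  h6:4  h7:0  h8:0 — peak 8.

8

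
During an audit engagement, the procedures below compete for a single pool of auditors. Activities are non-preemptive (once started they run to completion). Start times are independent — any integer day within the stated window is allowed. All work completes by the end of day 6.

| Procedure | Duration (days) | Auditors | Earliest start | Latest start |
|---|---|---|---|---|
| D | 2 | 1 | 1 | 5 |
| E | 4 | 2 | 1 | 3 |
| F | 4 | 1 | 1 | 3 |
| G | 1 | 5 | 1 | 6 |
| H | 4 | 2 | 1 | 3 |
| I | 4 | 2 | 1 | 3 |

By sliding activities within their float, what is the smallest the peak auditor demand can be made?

7

Early-start (D@1, E@1, F@1, G@1, H@1, I@1) gives peak 13: d1:13  d2:8  d3:7  d4:7  d5:0  d6:0.
Shift G→5, I→3.
Schedule D@1, E@1, F@1, G@5, H@1, I@3: d1:6  d2:6  d3:7  d4:7  d5:7  d6:2 — peak 7.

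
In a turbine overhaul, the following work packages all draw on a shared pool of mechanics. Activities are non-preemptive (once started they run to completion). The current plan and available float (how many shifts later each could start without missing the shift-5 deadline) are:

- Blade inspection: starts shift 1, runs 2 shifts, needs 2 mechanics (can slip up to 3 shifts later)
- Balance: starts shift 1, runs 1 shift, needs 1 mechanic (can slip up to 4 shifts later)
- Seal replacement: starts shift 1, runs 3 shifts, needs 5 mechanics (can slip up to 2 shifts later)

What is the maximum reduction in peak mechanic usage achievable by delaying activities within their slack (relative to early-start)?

3

Early-start peak: s1:8  s2:7  s3:5  s4:0  s5:0 ⇒ 8.
Leveled (Blade inspection@1, Balance@1, Seal replacement@3): s1:3  s2:2  s3:5  s4:5  s5:5 ⇒ 5.
Reduction 8 − 5 = 3.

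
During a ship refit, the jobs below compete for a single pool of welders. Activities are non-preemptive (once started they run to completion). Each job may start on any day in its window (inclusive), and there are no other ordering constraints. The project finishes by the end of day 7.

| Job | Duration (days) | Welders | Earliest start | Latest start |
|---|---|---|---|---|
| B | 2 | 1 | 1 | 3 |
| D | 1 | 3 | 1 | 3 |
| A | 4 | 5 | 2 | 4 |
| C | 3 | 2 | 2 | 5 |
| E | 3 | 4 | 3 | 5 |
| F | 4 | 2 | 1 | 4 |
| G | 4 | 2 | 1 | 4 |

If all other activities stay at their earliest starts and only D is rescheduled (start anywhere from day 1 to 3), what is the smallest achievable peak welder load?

15

D@1: d1:8  d2:12  d3:15  d4:15  d5:9  d6:0  d7:0 → peak 15
D@2: d1:5  d2:15  d3:15  d4:15  d5:9  d6:0  d7:0 → peak 15
D@3: d1:5  d2:12  d3:18  d4:15  d5:9  d6:0  d7:0 → peak 18
Best is D@1, peak 15.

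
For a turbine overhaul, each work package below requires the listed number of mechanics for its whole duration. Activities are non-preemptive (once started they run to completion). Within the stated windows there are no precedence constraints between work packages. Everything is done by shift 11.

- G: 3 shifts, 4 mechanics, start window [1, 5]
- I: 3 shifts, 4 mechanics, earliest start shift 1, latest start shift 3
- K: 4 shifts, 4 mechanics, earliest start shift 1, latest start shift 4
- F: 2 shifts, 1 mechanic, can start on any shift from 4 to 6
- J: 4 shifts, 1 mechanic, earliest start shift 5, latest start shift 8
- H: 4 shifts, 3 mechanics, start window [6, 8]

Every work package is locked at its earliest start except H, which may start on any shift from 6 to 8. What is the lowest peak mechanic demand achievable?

12

H@6: s1:12  s2:12  s3:12  s4:5  s5:2  s6:4  s7:4  s8:4  s9:3  s10:0  s11:0 → peak 12
H@7: s1:12  s2:12  s3:12  s4:5  s5:2  s6:1  s7:4  s8:4  s9:3  s10:3  s11:0 → peak 12
H@8: s1:12  s2:12  s3:12  s4:5  s5:2  s6:1  s7:1  s8:4  s9:3  s10:3  s11:3 → peak 12
Best is H@6, peak 12.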